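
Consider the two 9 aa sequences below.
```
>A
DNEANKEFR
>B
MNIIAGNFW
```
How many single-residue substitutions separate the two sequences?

The sequences differ at residues 1, 3, 4, 5, 6, 7, 9 (1-based) — 7 in total.

7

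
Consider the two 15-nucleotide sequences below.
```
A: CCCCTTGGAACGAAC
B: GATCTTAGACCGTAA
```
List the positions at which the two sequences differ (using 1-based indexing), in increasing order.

Scanning 1-based: 1: C/G; 2: C/A; 3: C/T; 7: G/A; 10: A/C; 13: A/T; 15: C/A.

1, 2, 3, 7, 10, 13, 15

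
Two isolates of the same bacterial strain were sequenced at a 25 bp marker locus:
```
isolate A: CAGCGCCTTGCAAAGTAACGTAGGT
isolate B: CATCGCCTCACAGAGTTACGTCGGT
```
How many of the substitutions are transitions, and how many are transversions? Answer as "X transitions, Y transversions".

Transitions (purine↔purine or pyrimidine↔pyrimidine): 9 T→C, 10 G→A, 13 A→G.
Transversions (purine↔pyrimidine): 3 G→T, 17 A→T, 22 A→C.

3 transitions, 3 transversions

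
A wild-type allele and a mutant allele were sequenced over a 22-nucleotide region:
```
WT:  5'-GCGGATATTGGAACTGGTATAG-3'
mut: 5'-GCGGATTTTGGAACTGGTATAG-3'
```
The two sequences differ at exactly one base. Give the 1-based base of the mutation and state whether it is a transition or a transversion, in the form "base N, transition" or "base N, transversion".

Base 7 changes A→T. A is a purine and T is a pyrimidine, so this is a transversion.

base 7, transversion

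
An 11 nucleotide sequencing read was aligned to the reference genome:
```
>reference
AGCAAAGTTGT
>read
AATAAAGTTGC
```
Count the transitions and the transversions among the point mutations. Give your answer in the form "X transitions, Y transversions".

Transitions (purine↔purine or pyrimidine↔pyrimidine): 2 G→A, 3 C→T, 11 T→C.
Transversions (purine↔pyrimidine): none.

3 transitions, 0 transversions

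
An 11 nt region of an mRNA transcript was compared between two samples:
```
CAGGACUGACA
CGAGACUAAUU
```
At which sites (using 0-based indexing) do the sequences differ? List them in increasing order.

1, 2, 7, 9, 10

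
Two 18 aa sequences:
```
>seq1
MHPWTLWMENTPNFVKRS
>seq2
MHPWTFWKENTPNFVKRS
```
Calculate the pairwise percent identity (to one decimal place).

88.9%

2 positions differ (6, 8), so 16 of 18 match: 16/18 = 88.89%.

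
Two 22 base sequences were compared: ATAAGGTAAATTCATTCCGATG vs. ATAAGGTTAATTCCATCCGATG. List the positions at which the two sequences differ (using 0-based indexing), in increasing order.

7, 13, 14

Scanning 0-based: 7: A/T; 13: A/C; 14: T/A.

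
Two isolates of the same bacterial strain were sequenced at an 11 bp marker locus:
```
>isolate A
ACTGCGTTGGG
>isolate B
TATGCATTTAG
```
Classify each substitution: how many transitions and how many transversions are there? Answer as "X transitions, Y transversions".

Mismatches (1-based):
position 1: A→T (purine→pyrimidine, transversion)
position 2: C→A (pyrimidine→purine, transversion)
position 6: G→A (purine→purine, transition)
position 9: G→T (purine→pyrimidine, transversion)
position 10: G→A (purine→purine, transition)

2 transitions, 3 transversions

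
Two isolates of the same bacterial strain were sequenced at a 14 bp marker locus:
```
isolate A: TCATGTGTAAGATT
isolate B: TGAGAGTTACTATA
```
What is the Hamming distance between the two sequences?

8

Comparing position by position, 8 bases differ: 2 (C/G), 4 (T/G), 5 (G/A), 6 (T/G), 7 (G/T), 10 (A/C), 11 (G/T), 14 (T/A).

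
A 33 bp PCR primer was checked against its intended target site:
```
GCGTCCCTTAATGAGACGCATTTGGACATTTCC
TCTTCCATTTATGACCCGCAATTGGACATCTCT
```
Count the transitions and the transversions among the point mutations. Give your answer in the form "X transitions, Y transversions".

Transitions (purine↔purine or pyrimidine↔pyrimidine): 30 T→C, 33 C→T.
Transversions (purine↔pyrimidine): 1 G→T, 3 G→T, 7 C→A, 10 A→T, 15 G→C, 16 A→C, 21 T→A.

2 transitions, 7 transversions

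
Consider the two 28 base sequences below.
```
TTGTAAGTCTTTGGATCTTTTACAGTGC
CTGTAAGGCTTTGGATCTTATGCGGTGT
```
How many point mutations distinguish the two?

Mismatches (1-based): base 1: T→C; base 8: T→G; base 20: T→A; base 22: A→G; base 24: A→G; base 28: C→T.

6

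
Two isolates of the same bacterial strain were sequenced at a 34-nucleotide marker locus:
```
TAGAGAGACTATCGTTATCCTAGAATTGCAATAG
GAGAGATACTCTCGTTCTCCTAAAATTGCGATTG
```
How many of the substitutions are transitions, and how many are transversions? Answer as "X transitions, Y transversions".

2 transitions, 5 transversions

Mismatches (1-based):
base 1: T→G (pyrimidine→purine, transversion)
base 7: G→T (purine→pyrimidine, transversion)
base 11: A→C (purine→pyrimidine, transversion)
base 17: A→C (purine→pyrimidine, transversion)
base 23: G→A (purine→purine, transition)
base 30: A→G (purine→purine, transition)
base 33: A→T (purine→pyrimidine, transversion)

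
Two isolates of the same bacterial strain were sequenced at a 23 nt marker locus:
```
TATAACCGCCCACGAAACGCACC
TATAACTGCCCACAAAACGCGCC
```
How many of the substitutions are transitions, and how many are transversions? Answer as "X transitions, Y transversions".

3 transitions, 0 transversions

Transitions (purine↔purine or pyrimidine↔pyrimidine): 7 C→T, 14 G→A, 21 A→G.
Transversions (purine↔pyrimidine): none.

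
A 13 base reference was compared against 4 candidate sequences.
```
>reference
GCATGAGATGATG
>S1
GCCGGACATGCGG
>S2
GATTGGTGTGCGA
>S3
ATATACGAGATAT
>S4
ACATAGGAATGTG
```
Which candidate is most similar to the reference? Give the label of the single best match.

S1

S1 differs at 5 sites; S2 differs at 8 sites; S3 differs at 9 sites; S4 differs at 6 sites. The closest is S1.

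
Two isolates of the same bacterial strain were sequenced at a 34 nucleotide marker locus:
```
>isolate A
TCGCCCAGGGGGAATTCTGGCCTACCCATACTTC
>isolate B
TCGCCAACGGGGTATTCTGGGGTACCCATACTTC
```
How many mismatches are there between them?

Mismatches (1-based): position 6: C→A; position 8: G→C; position 13: A→T; position 21: C→G; position 22: C→G.

5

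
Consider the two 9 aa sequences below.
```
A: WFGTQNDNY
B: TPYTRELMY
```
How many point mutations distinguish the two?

7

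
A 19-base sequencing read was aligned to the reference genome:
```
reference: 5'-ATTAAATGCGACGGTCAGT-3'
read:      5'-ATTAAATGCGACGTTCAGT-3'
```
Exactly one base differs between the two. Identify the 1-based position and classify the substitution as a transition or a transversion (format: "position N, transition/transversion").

position 14, transversion

Position 14 changes G→T. G is a purine and T is a pyrimidine, so this is a transversion.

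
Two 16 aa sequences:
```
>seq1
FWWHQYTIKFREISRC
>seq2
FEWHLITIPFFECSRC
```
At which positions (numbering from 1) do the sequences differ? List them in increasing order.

2, 5, 6, 9, 11, 13

Differences at position 2 (W→E), position 5 (Q→L), position 6 (Y→I), position 9 (K→P), position 11 (R→F), position 13 (I→C).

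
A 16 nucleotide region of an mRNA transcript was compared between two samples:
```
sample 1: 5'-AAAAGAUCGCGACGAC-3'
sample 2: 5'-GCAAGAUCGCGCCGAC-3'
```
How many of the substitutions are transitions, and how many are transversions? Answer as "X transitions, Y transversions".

Transitions (purine↔purine or pyrimidine↔pyrimidine): 1 A→G.
Transversions (purine↔pyrimidine): 2 A→C, 12 A→C.

1 transition, 2 transversions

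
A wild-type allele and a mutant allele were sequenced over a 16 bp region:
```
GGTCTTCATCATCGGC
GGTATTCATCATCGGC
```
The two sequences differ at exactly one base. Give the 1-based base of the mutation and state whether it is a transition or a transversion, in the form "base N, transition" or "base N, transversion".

The sequences differ only at base 4: C→A (pyrimidine→purine), a transversion.

base 4, transversion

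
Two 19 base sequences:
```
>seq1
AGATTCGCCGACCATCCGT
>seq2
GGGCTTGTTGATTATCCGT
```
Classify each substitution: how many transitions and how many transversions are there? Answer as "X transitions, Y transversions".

8 transitions, 0 transversions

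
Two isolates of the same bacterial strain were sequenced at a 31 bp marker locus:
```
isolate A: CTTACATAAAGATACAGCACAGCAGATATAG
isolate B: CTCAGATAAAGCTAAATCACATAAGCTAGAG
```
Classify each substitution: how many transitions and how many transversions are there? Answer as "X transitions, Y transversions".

Transitions (purine↔purine or pyrimidine↔pyrimidine): 3 T→C.
Transversions (purine↔pyrimidine): 5 C→G, 12 A→C, 15 C→A, 17 G→T, 22 G→T, 23 C→A, 26 A→C, 29 T→G.

1 transition, 8 transversions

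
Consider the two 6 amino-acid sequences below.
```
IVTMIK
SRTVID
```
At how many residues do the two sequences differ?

Comparing position by position, 4 residues differ: 1 (I/S), 2 (V/R), 4 (M/V), 6 (K/D).

4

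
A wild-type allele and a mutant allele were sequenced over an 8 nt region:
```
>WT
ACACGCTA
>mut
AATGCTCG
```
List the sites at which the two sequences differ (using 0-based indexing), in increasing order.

1, 2, 3, 4, 5, 6, 7

Differences at site 1 (C→A), site 2 (A→T), site 3 (C→G), site 4 (G→C), site 5 (C→T), site 6 (T→C), site 7 (A→G).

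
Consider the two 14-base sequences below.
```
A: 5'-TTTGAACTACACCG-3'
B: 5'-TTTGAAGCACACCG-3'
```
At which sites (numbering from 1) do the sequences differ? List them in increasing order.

Scanning 1-based: 7: C/G; 8: T/C.

7, 8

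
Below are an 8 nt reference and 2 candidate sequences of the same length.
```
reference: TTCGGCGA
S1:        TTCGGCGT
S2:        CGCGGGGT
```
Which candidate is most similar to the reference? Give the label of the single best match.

S1

S1 differs at 1 base; S2 differs at 4 bases. The closest is S1.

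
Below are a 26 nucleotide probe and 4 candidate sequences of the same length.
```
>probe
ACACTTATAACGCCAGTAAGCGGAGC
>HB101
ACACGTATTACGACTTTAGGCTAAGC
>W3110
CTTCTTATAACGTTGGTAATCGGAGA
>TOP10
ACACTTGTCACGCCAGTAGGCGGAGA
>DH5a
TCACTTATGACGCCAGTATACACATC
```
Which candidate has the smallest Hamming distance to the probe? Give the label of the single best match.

TOP10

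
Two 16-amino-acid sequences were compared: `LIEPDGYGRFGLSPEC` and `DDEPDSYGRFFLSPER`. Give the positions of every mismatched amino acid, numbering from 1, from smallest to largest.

Scanning 1-based: 1: L/D; 2: I/D; 6: G/S; 11: G/F; 16: C/R.

1, 2, 6, 11, 16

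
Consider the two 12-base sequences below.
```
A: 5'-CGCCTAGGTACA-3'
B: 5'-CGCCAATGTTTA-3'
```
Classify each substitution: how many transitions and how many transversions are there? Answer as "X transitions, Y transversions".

1 transition, 3 transversions

Mismatches (1-based):
site 5: T→A (pyrimidine→purine, transversion)
site 7: G→T (purine→pyrimidine, transversion)
site 10: A→T (purine→pyrimidine, transversion)
site 11: C→T (pyrimidine→pyrimidine, transition)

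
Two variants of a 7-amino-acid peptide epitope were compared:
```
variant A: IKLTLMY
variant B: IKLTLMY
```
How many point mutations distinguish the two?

The two sequences are identical at every position.

0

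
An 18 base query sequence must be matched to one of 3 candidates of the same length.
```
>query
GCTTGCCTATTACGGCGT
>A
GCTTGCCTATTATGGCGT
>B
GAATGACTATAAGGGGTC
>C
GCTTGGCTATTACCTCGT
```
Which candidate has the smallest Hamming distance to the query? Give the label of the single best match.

A differs at 1 site; B differs at 8 sites; C differs at 3 sites. The closest is A.

A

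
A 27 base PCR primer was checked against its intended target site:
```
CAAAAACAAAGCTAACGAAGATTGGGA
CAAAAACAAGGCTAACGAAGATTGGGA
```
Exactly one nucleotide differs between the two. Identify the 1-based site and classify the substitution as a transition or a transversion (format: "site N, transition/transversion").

site 10, transition

Site 10 changes A→G. A is a purine and G is a purine, so this is a transition.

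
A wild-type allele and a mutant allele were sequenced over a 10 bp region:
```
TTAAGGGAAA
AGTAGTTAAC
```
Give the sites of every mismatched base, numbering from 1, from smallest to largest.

Scanning 1-based: 1: T/A; 2: T/G; 3: A/T; 6: G/T; 7: G/T; 10: A/C.

1, 2, 3, 6, 7, 10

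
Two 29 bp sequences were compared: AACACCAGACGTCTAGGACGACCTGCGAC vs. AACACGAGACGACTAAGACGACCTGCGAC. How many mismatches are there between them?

The sequences differ at bases 6, 12, 16 (1-based) — 3 in total.

3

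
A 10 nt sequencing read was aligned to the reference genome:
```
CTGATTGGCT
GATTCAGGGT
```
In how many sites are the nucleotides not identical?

The sequences differ at sites 1, 2, 3, 4, 5, 6, 9 (1-based) — 7 in total.

7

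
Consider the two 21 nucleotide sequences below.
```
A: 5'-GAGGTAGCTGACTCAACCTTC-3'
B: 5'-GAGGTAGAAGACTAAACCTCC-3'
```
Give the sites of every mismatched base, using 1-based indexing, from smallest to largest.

8, 9, 14, 20

Scanning 1-based: 8: C/A; 9: T/A; 14: C/A; 20: T/C.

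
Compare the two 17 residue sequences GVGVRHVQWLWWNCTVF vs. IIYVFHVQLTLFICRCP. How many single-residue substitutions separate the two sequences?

The sequences differ at positions 1, 2, 3, 5, 9, 10, 11, 12, 13, 15, 16, 17 (1-based) — 12 in total.

12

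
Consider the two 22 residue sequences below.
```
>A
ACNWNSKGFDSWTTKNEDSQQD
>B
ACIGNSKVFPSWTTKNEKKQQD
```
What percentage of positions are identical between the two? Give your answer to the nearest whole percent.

73%

6 positions differ (3, 4, 8, 10, 18, 19), so 16 of 22 match: 16/22 = 72.73%.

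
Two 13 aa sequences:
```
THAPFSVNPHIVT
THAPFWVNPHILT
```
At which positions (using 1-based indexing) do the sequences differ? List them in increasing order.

6, 12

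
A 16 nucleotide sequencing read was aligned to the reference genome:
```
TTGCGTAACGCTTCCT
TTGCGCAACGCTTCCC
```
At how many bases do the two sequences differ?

2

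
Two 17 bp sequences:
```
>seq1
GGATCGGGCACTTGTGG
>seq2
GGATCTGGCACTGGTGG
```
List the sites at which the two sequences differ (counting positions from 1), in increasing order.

Scanning 1-based: 6: G/T; 13: T/G.

6, 13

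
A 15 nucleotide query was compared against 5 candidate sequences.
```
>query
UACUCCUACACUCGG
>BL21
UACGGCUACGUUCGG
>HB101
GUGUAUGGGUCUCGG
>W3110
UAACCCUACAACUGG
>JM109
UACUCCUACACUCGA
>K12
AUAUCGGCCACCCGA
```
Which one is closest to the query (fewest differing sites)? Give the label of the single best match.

JM109

Hamming distances to query — BL21: 4; HB101: 9; W3110: 5; JM109: 1; K12: 8.
Smallest is JM109 with 1 mismatch.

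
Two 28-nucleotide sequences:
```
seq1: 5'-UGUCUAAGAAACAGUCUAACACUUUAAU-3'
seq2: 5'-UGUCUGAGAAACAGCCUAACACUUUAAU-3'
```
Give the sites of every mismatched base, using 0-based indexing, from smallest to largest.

5, 14

Scanning 0-based: 5: A/G; 14: U/C.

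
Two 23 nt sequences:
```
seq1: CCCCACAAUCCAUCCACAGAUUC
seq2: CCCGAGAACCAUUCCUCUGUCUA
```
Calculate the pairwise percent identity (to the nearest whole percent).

Mismatches at positions 4, 6, 9, 11, 12, 16, 18, 20, 21, 23 (1-based): 10 of 23.
Identical positions: 13/23 = 56.52% → 57%.

57%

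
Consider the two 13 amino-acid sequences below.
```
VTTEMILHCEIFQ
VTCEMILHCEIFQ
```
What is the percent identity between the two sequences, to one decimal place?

92.3%

Mismatch at position 3 (1-based): 1 of 13.
Identical positions: 12/13 = 92.31% → 92.3%.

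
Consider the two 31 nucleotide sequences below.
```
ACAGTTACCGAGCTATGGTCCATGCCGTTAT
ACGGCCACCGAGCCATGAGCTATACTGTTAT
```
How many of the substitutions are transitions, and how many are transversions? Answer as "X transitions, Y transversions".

8 transitions, 1 transversion

Transitions (purine↔purine or pyrimidine↔pyrimidine): 3 A→G, 5 T→C, 6 T→C, 14 T→C, 18 G→A, 21 C→T, 24 G→A, 26 C→T.
Transversions (purine↔pyrimidine): 19 T→G.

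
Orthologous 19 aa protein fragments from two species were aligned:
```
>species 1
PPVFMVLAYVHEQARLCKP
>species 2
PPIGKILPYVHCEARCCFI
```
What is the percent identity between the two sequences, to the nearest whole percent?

47%

Mismatches at positions 3, 4, 5, 6, 8, 12, 13, 16, 18, 19 (1-based): 10 of 19.
Identical positions: 9/19 = 47.37% → 47%.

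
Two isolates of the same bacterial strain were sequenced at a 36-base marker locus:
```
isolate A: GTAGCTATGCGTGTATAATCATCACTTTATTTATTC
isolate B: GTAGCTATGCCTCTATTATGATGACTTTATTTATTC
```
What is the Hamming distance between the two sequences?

Mismatches (1-based): site 11: G→C; site 13: G→C; site 17: A→T; site 20: C→G; site 23: C→G.

5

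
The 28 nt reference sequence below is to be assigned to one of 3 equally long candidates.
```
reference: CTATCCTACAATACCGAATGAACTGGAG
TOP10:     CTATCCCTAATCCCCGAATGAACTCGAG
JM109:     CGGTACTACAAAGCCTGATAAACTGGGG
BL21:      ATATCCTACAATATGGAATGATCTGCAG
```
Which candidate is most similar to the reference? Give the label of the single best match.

TOP10 differs at 7 sites; JM109 differs at 9 sites; BL21 differs at 5 sites. The closest is BL21.

BL21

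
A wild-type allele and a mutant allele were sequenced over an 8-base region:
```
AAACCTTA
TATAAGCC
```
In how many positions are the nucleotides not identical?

7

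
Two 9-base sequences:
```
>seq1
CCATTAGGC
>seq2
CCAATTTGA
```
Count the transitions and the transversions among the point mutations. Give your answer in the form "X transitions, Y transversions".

Transitions (purine↔purine or pyrimidine↔pyrimidine): none.
Transversions (purine↔pyrimidine): 4 T→A, 6 A→T, 7 G→T, 9 C→A.

0 transitions, 4 transversions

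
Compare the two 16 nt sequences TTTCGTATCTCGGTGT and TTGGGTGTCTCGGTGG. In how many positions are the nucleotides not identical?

Mismatches (1-based): position 3: T→G; position 4: C→G; position 7: A→G; position 16: T→G.

4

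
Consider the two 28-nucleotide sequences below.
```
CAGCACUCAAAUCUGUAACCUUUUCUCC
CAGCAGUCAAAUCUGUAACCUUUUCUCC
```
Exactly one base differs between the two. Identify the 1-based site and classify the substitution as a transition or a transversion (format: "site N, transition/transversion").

site 6, transversion

Site 6 changes C→G. C is a pyrimidine and G is a purine, so this is a transversion.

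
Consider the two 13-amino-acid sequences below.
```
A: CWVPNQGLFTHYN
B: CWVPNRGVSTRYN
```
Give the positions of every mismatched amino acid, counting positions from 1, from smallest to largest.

Scanning 1-based: 6: Q/R; 8: L/V; 9: F/S; 11: H/R.

6, 8, 9, 11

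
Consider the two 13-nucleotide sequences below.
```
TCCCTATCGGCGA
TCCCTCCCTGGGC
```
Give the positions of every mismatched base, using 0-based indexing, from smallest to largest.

Differences at position 5 (A→C), position 6 (T→C), position 8 (G→T), position 10 (C→G), position 12 (A→C).

5, 6, 8, 10, 12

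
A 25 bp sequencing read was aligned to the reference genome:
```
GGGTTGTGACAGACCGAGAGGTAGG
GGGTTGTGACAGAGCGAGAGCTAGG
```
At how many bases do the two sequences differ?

2

Comparing position by position, 2 bases differ: 14 (C/G), 21 (G/C).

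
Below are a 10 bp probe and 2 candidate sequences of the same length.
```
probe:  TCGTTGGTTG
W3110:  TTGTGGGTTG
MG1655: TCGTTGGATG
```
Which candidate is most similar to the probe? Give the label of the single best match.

Hamming distances to probe — W3110: 2; MG1655: 1.
Smallest is MG1655 with 1 mismatch.

MG1655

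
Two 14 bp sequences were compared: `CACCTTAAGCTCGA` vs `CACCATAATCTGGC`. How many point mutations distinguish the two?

4

Comparing position by position, 4 bases differ: 5 (T/A), 9 (G/T), 12 (C/G), 14 (A/C).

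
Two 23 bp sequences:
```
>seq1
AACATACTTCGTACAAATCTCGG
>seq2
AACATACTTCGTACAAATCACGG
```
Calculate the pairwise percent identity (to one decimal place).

95.7%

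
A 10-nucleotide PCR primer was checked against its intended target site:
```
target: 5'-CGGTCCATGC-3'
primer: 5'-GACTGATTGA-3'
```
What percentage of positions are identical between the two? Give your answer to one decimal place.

30.0%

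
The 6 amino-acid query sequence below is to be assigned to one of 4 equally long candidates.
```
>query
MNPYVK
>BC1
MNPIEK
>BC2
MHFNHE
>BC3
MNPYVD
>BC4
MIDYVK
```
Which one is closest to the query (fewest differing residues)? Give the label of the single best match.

BC3

Hamming distances to query — BC1: 2; BC2: 5; BC3: 1; BC4: 2.
Smallest is BC3 with 1 mismatch.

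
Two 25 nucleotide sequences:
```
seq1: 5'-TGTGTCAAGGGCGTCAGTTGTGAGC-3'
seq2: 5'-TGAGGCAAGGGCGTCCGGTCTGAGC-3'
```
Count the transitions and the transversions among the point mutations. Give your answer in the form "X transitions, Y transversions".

Mismatches (1-based):
position 3: T→A (pyrimidine→purine, transversion)
position 5: T→G (pyrimidine→purine, transversion)
position 16: A→C (purine→pyrimidine, transversion)
position 18: T→G (pyrimidine→purine, transversion)
position 20: G→C (purine→pyrimidine, transversion)

0 transitions, 5 transversions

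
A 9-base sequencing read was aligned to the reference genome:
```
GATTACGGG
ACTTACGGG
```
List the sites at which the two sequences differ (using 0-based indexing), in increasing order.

0, 1

Scanning 0-based: 0: G/A; 1: A/C.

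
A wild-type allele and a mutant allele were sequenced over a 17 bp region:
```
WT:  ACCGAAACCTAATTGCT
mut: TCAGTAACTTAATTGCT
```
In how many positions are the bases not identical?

Mismatches (1-based): position 1: A→T; position 3: C→A; position 5: A→T; position 9: C→T.

4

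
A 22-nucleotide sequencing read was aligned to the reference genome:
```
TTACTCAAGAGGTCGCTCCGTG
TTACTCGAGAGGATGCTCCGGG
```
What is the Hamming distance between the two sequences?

Mismatches (1-based): site 7: A→G; site 13: T→A; site 14: C→T; site 21: T→G.

4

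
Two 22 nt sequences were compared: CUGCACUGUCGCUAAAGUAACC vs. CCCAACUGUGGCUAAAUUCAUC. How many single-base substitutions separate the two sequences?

7

Comparing position by position, 7 positions differ: 2 (U/C), 3 (G/C), 4 (C/A), 10 (C/G), 17 (G/U), 19 (A/C), 21 (C/U).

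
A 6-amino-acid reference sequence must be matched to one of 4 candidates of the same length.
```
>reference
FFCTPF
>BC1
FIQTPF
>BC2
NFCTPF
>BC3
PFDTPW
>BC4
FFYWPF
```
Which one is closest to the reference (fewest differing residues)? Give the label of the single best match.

BC2

Hamming distances to reference — BC1: 2; BC2: 1; BC3: 3; BC4: 2.
Smallest is BC2 with 1 mismatch.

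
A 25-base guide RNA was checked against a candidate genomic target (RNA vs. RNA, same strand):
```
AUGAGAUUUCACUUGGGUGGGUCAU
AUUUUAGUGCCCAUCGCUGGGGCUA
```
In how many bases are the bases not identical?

Comparing position by position, 12 bases differ: 3 (G/U), 4 (A/U), 5 (G/U), 7 (U/G), 9 (U/G), 11 (A/C), 13 (U/A), 15 (G/C), 17 (G/C), 22 (U/G), 24 (A/U), 25 (U/A).

12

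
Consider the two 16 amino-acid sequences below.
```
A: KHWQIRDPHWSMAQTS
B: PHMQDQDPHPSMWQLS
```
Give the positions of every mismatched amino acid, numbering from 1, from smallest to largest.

1, 3, 5, 6, 10, 13, 15

Differences at position 1 (K→P), position 3 (W→M), position 5 (I→D), position 6 (R→Q), position 10 (W→P), position 13 (A→W), position 15 (T→L).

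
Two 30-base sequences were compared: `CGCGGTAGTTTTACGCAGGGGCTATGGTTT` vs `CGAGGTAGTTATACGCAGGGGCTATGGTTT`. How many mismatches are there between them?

2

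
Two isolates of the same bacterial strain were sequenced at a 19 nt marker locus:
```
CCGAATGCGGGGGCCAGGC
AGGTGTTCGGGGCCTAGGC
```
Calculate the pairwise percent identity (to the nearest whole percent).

63%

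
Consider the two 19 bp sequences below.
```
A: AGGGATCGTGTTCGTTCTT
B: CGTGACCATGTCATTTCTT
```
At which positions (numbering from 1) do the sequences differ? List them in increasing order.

Scanning 1-based: 1: A/C; 3: G/T; 6: T/C; 8: G/A; 12: T/C; 13: C/A; 14: G/T.

1, 3, 6, 8, 12, 13, 14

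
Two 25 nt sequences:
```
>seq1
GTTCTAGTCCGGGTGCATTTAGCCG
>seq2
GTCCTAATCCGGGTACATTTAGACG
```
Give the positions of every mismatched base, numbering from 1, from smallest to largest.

Scanning 1-based: 3: T/C; 7: G/A; 15: G/A; 23: C/A.

3, 7, 15, 23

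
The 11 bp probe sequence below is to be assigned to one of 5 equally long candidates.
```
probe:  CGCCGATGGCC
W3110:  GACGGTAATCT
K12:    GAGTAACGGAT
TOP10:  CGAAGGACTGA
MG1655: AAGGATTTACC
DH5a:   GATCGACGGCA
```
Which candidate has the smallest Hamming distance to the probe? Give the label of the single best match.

DH5a

W3110 differs at 8 sites; K12 differs at 8 sites; TOP10 differs at 8 sites; MG1655 differs at 8 sites; DH5a differs at 5 sites. The closest is DH5a.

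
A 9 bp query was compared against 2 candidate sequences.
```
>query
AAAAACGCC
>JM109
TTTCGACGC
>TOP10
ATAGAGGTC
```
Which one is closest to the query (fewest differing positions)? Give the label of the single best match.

TOP10

JM109 differs at 8 positions; TOP10 differs at 4 positions. The closest is TOP10.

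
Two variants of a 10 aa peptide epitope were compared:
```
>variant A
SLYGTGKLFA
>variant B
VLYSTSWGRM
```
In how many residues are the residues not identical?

Mismatches (1-based): residue 1: S→V; residue 4: G→S; residue 6: G→S; residue 7: K→W; residue 8: L→G; residue 9: F→R; residue 10: A→M.

7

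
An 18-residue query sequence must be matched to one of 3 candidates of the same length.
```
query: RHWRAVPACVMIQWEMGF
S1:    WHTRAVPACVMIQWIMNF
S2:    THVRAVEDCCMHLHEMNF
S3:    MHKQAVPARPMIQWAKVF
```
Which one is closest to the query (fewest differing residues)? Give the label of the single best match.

S1

S1 differs at 4 residues; S2 differs at 9 residues; S3 differs at 8 residues. The closest is S1.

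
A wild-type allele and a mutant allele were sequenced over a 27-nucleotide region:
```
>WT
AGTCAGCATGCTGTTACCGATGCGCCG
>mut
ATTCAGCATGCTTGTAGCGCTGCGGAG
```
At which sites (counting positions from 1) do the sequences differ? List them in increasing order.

2, 13, 14, 17, 20, 25, 26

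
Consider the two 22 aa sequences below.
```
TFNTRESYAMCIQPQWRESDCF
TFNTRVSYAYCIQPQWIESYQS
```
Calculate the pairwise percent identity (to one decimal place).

72.7%

Mismatches at positions 6, 10, 17, 20, 21, 22 (1-based): 6 of 22.
Identical positions: 16/22 = 72.73% → 72.7%.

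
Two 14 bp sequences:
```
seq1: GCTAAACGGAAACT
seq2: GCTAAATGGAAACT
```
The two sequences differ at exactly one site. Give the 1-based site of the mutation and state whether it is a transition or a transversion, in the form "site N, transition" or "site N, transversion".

The sequences differ only at site 7: C→T (pyrimidine→pyrimidine), a transition.

site 7, transition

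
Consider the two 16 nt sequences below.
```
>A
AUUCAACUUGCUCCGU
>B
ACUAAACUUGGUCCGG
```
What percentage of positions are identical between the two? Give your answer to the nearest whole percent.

75%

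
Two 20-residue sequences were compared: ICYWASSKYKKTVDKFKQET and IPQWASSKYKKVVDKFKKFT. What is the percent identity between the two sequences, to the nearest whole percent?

5 positions differ (2, 3, 12, 18, 19), so 15 of 20 match: 15/20 = 75%.

75%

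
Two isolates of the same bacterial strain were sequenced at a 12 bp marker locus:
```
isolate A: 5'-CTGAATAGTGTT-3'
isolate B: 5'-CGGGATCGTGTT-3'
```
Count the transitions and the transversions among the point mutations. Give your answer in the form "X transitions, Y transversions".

1 transition, 2 transversions

Mismatches (1-based):
base 2: T→G (pyrimidine→purine, transversion)
base 4: A→G (purine→purine, transition)
base 7: A→C (purine→pyrimidine, transversion)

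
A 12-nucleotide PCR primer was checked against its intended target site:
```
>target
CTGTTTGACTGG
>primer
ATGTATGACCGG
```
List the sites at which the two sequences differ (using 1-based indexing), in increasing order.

Scanning 1-based: 1: C/A; 5: T/A; 10: T/C.

1, 5, 10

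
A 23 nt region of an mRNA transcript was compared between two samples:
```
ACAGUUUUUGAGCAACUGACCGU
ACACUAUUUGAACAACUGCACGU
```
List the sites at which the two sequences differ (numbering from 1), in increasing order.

4, 6, 12, 19, 20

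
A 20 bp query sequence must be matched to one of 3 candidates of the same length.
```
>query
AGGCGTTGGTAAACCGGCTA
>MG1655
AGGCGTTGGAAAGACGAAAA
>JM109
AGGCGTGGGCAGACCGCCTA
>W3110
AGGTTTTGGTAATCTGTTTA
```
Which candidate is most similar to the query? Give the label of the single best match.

JM109

Hamming distances to query — MG1655: 6; JM109: 4; W3110: 6.
Smallest is JM109 with 4 mismatches.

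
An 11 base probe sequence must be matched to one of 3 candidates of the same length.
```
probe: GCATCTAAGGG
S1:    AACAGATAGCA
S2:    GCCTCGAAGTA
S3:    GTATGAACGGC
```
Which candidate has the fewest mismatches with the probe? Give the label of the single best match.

S2

S1 differs at 9 bases; S2 differs at 4 bases; S3 differs at 5 bases. The closest is S2.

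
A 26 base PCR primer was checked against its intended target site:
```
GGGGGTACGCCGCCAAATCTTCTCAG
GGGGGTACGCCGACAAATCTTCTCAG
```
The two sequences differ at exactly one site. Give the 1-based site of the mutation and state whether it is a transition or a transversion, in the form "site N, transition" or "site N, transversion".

The sequences differ only at site 13: C→A (pyrimidine→purine), a transversion.

site 13, transversion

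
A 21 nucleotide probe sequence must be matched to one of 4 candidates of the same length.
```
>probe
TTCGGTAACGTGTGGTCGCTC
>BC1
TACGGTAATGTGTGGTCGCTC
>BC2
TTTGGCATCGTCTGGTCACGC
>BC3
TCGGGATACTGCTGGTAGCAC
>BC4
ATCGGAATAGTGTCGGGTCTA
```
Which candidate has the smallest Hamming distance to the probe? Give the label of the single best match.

Hamming distances to probe — BC1: 2; BC2: 6; BC3: 9; BC4: 9.
Smallest is BC1 with 2 mismatches.

BC1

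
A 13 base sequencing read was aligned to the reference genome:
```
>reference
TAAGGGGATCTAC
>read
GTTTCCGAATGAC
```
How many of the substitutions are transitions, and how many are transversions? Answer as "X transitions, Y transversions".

Transitions (purine↔purine or pyrimidine↔pyrimidine): 10 C→T.
Transversions (purine↔pyrimidine): 1 T→G, 2 A→T, 3 A→T, 4 G→T, 5 G→C, 6 G→C, 9 T→A, 11 T→G.

1 transition, 8 transversions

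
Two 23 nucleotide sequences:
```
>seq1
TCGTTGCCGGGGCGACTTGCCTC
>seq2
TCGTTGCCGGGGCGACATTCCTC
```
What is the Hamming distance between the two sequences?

2

Comparing position by position, 2 sites differ: 17 (T/A), 19 (G/T).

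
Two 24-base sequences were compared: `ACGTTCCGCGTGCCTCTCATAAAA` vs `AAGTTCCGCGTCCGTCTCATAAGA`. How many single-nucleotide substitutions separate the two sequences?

4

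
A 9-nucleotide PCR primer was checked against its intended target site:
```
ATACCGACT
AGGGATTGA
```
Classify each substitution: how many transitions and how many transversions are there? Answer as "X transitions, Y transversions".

Mismatches (1-based):
site 2: T→G (pyrimidine→purine, transversion)
site 3: A→G (purine→purine, transition)
site 4: C→G (pyrimidine→purine, transversion)
site 5: C→A (pyrimidine→purine, transversion)
site 6: G→T (purine→pyrimidine, transversion)
site 7: A→T (purine→pyrimidine, transversion)
site 8: C→G (pyrimidine→purine, transversion)
site 9: T→A (pyrimidine→purine, transversion)

1 transition, 7 transversions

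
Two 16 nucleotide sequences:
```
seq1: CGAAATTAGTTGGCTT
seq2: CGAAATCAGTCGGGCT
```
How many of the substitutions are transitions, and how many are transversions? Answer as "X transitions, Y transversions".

3 transitions, 1 transversion

Transitions (purine↔purine or pyrimidine↔pyrimidine): 7 T→C, 11 T→C, 15 T→C.
Transversions (purine↔pyrimidine): 14 C→G.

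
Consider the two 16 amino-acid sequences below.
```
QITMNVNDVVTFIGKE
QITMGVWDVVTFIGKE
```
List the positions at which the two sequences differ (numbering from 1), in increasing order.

5, 7

Scanning 1-based: 5: N/G; 7: N/W.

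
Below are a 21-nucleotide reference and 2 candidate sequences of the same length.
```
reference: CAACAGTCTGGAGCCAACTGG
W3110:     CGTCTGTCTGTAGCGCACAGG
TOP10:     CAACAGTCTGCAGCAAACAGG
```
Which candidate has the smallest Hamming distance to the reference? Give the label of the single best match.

Hamming distances to reference — W3110: 7; TOP10: 3.
Smallest is TOP10 with 3 mismatches.

TOP10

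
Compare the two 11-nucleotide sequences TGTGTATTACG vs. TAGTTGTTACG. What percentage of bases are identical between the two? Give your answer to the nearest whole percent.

64%

4 positions differ (2, 3, 4, 6), so 7 of 11 match: 7/11 = 63.64%.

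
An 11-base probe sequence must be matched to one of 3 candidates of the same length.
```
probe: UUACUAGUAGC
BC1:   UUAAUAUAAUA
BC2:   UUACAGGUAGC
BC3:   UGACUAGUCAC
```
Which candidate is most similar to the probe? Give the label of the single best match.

BC2

BC1 differs at 5 bases; BC2 differs at 2 bases; BC3 differs at 3 bases. The closest is BC2.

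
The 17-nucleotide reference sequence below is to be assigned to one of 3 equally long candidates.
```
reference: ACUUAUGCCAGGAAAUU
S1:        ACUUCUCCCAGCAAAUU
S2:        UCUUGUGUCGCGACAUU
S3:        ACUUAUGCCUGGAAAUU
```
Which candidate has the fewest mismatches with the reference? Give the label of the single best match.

S3

S1 differs at 3 sites; S2 differs at 6 sites; S3 differs at 1 site. The closest is S3.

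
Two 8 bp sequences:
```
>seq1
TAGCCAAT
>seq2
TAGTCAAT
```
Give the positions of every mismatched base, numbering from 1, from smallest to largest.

Scanning 1-based: 4: C/T.

4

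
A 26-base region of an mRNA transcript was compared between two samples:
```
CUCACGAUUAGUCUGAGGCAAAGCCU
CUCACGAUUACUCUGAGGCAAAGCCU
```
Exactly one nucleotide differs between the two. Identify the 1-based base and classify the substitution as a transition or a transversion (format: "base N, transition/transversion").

base 11, transversion

The sequences differ only at base 11: G→C (purine→pyrimidine), a transversion.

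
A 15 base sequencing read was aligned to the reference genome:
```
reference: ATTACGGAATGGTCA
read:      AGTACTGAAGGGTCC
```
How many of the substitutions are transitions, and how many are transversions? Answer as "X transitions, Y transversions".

0 transitions, 4 transversions

Mismatches (1-based):
base 2: T→G (pyrimidine→purine, transversion)
base 6: G→T (purine→pyrimidine, transversion)
base 10: T→G (pyrimidine→purine, transversion)
base 15: A→C (purine→pyrimidine, transversion)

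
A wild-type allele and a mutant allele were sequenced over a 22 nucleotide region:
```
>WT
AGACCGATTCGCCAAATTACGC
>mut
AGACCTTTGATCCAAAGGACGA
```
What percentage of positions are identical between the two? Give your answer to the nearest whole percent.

64%

8 positions differ (6, 7, 9, 10, 11, 17, 18, 22), so 14 of 22 match: 14/22 = 63.64%.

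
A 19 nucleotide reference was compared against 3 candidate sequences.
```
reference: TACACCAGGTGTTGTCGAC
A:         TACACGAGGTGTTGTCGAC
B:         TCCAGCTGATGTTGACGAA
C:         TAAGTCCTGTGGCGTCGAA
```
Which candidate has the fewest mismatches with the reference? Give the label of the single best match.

A differs at 1 position; B differs at 6 positions; C differs at 8 positions. The closest is A.

A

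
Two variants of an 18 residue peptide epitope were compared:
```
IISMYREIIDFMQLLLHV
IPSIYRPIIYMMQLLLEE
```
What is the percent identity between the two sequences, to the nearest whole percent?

Mismatches at positions 2, 4, 7, 10, 11, 17, 18 (1-based): 7 of 18.
Identical positions: 11/18 = 61.11% → 61%.

61%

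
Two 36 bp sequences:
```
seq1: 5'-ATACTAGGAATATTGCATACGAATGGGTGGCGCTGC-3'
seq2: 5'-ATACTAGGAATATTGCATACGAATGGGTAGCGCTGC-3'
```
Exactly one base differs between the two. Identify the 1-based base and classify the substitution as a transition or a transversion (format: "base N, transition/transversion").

base 29, transition

Base 29 changes G→A. G is a purine and A is a purine, so this is a transition.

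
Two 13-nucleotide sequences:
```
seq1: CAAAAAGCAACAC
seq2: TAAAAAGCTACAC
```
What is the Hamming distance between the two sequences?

2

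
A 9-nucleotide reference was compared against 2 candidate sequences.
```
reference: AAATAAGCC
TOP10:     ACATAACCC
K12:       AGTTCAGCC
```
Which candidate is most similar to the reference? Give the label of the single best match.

TOP10 differs at 2 sites; K12 differs at 3 sites. The closest is TOP10.

TOP10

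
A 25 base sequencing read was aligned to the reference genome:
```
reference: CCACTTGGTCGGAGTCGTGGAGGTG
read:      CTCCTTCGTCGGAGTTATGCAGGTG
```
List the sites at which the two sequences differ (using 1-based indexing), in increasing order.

Scanning 1-based: 2: C/T; 3: A/C; 7: G/C; 16: C/T; 17: G/A; 20: G/C.

2, 3, 7, 16, 17, 20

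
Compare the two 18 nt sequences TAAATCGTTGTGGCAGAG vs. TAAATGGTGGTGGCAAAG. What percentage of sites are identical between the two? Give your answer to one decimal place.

Mismatches at positions 6, 9, 16 (1-based): 3 of 18.
Identical positions: 15/18 = 83.33% → 83.3%.

83.3%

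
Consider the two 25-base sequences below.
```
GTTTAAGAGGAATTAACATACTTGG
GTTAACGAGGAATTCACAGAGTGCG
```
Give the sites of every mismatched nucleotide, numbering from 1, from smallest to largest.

4, 6, 15, 19, 21, 23, 24

Differences at site 4 (T→A), site 6 (A→C), site 15 (A→C), site 19 (T→G), site 21 (C→G), site 23 (T→G), site 24 (G→C).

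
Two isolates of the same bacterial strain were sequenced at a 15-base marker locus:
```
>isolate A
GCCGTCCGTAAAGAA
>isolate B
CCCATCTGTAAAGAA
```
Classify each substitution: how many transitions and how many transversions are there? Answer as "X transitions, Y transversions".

Mismatches (1-based):
base 1: G→C (purine→pyrimidine, transversion)
base 4: G→A (purine→purine, transition)
base 7: C→T (pyrimidine→pyrimidine, transition)

2 transitions, 1 transversion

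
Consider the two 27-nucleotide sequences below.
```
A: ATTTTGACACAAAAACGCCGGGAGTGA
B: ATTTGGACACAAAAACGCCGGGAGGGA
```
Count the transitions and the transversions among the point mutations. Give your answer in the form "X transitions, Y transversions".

Transitions (purine↔purine or pyrimidine↔pyrimidine): none.
Transversions (purine↔pyrimidine): 5 T→G, 25 T→G.

0 transitions, 2 transversions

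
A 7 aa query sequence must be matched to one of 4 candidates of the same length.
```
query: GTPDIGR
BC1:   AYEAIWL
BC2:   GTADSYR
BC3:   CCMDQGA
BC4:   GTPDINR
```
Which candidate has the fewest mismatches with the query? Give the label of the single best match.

BC1 differs at 6 residues; BC2 differs at 3 residues; BC3 differs at 5 residues; BC4 differs at 1 residue. The closest is BC4.

BC4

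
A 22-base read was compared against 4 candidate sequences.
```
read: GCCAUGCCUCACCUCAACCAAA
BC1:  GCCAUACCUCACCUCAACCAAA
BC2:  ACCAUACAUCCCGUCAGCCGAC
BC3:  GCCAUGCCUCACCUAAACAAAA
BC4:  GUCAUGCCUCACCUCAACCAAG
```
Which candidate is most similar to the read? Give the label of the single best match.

BC1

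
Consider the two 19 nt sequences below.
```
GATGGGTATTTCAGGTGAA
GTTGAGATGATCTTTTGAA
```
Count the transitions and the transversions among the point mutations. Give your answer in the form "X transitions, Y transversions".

1 transition, 8 transversions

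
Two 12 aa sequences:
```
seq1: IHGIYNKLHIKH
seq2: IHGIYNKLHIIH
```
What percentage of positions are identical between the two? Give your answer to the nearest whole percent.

1 position differs (11), so 11 of 12 match: 11/12 = 91.67%.

92%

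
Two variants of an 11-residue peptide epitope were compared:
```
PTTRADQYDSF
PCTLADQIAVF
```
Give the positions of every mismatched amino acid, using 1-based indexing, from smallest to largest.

2, 4, 8, 9, 10

Differences at position 2 (T→C), position 4 (R→L), position 8 (Y→I), position 9 (D→A), position 10 (S→V).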